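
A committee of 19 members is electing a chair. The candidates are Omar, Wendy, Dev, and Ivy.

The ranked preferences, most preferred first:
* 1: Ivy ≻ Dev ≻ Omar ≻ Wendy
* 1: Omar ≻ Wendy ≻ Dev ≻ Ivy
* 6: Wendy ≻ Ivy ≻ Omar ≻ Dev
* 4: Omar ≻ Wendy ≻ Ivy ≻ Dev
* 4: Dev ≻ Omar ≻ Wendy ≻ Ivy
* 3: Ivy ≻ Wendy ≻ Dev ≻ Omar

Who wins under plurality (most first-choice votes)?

Wendy

First-place votes: Omar 5, Wendy 6, Dev 4, Ivy 4.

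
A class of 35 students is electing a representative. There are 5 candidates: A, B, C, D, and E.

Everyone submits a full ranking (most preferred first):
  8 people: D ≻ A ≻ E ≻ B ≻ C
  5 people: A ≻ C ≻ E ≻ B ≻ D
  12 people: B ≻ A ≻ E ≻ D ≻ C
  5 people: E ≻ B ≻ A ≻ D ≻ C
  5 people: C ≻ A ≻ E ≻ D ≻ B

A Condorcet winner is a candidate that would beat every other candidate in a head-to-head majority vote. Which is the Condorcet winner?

A

A vs B: 18–17
A vs C: 30–5
A vs D: 27–8
A vs E: 30–5
A beats every other candidate.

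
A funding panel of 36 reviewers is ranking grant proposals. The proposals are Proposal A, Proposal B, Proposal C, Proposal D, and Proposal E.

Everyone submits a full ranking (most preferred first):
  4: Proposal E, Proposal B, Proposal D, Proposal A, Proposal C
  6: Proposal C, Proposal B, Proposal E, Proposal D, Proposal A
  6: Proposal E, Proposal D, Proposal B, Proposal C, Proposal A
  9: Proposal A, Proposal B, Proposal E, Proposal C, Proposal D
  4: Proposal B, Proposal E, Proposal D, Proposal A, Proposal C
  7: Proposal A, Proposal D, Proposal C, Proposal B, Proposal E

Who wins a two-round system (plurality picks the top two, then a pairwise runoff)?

Proposal E

Round 1 first-place votes: Proposal A 16, Proposal B 4, Proposal C 6, Proposal D 0, Proposal E 10. Proposal A and Proposal E advance.
Runoff: Proposal A is ranked above Proposal E on 16 ballots, Proposal E above Proposal A on 20.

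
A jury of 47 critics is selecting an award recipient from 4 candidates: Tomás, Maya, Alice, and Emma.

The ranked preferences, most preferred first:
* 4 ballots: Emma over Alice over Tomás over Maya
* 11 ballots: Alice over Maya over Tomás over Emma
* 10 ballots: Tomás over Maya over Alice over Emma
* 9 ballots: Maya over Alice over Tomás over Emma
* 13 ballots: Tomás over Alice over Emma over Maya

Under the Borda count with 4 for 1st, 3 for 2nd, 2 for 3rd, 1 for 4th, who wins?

Tomás: 4×2 + 11×2 + 10×4 + 9×2 + 13×4 = 140
Maya: 4×1 + 11×3 + 10×3 + 9×4 + 13×1 = 116
Alice: 4×3 + 11×4 + 10×2 + 9×3 + 13×3 = 142
Emma: 4×4 + 11×1 + 10×1 + 9×1 + 13×2 = 72

Alice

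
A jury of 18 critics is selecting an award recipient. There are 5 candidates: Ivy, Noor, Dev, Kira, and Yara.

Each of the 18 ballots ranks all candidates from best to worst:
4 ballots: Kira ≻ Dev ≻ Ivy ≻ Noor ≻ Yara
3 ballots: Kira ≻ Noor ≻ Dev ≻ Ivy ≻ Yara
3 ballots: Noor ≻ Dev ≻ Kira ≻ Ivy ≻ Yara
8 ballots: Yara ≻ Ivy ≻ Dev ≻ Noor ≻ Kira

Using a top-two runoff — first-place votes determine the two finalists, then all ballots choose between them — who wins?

Kira

Round 1 first-place votes: Ivy 0, Noor 3, Dev 0, Kira 7, Yara 8. Yara and Kira advance.
Runoff: Yara is ranked above Kira on 8 ballots, Kira above Yara on 10.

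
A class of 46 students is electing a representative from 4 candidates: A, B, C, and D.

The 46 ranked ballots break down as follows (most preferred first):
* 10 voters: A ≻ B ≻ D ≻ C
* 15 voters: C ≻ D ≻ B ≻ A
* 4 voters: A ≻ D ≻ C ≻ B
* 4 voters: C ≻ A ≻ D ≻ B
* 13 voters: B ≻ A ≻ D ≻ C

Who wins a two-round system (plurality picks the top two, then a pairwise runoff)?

Round 1 first-place votes: A 14, B 13, C 19, D 0. C and A advance.
Runoff: C is ranked above A on 19 ballots, A above C on 27.

A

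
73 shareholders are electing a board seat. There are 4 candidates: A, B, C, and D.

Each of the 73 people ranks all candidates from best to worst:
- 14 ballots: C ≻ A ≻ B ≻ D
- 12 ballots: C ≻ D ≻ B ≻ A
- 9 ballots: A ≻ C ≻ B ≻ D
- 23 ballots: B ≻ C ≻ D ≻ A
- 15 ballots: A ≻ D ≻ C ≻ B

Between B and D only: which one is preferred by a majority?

B is ranked above D on 46 ballots; D above B on 27.

B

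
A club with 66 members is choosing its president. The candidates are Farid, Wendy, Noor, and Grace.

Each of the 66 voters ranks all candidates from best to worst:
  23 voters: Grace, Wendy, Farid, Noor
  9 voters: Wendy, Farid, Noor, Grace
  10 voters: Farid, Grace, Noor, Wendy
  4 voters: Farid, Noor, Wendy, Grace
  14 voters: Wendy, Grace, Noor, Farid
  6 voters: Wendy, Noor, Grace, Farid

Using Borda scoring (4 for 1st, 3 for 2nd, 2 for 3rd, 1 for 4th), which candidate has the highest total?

Wendy

Farid: 23×2 + 9×3 + 10×4 + 4×4 + 14×1 + 6×1 = 149
Wendy: 23×3 + 9×4 + 10×1 + 4×2 + 14×4 + 6×4 = 203
Noor: 23×1 + 9×2 + 10×2 + 4×3 + 14×2 + 6×3 = 119
Grace: 23×4 + 9×1 + 10×3 + 4×1 + 14×3 + 6×2 = 189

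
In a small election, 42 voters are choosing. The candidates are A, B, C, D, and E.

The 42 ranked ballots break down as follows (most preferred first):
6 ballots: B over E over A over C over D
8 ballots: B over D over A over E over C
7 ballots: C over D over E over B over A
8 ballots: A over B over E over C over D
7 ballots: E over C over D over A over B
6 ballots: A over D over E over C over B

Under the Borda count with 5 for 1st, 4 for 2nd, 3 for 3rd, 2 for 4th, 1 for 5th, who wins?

E

A: 6×3 + 8×3 + 7×1 + 8×5 + 7×2 + 6×5 = 133
B: 6×5 + 8×5 + 7×2 + 8×4 + 7×1 + 6×1 = 129
C: 6×2 + 8×1 + 7×5 + 8×2 + 7×4 + 6×2 = 111
D: 6×1 + 8×4 + 7×4 + 8×1 + 7×3 + 6×4 = 119
E: 6×4 + 8×2 + 7×3 + 8×3 + 7×5 + 6×3 = 138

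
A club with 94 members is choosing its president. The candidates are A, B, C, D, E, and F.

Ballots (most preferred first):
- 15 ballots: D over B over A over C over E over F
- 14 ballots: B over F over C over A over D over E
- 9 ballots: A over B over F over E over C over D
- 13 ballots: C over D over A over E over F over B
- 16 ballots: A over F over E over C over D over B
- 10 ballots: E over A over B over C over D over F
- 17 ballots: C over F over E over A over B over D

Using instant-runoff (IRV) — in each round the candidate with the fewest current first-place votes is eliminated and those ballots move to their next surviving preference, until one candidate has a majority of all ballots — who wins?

A

Round 1: A 25, B 14, C 30, D 15, E 10, F 0. F eliminated.
Round 2: A 25, B 14, C 30, D 15, E 10. E eliminated.
Round 3: A 35, B 14, C 30, D 15. B eliminated.
Round 4: A 35, C 44, D 15. D eliminated.
Round 5: A 50, C 44. A has a majority (≥48).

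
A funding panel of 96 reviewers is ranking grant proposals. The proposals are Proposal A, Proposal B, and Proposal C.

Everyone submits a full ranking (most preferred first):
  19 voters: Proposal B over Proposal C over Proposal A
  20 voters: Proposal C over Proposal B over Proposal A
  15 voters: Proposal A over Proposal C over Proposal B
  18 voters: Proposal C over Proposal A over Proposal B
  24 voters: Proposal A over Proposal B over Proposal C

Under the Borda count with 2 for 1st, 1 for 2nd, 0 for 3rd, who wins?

Proposal C

Proposal A: 19×0 + 20×0 + 15×2 + 18×1 + 24×2 = 96
Proposal B: 19×2 + 20×1 + 15×0 + 18×0 + 24×1 = 82
Proposal C: 19×1 + 20×2 + 15×1 + 18×2 + 24×0 = 110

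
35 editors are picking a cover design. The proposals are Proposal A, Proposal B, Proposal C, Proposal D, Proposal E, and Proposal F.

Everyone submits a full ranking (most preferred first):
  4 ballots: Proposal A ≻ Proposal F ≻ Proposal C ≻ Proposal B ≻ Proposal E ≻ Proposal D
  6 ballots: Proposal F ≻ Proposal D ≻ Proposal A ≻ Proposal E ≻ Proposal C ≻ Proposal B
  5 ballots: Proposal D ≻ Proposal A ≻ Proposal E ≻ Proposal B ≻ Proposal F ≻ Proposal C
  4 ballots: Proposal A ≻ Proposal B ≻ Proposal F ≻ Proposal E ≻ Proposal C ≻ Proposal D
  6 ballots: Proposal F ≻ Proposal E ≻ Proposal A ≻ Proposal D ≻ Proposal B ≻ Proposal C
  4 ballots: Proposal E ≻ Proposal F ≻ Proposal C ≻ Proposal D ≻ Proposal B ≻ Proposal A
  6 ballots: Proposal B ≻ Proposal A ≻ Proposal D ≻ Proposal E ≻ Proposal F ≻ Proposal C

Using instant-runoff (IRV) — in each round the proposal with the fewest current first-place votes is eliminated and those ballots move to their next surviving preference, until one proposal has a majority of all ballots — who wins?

Round 1: Proposal A 8, Proposal B 6, Proposal C 0, Proposal D 5, Proposal E 4, Proposal F 12. Proposal C eliminated.
Round 2: Proposal A 8, Proposal B 6, Proposal D 5, Proposal E 4, Proposal F 12. Proposal E eliminated.
Round 3: Proposal A 8, Proposal B 6, Proposal D 5, Proposal F 16. Proposal D eliminated.
Round 4: Proposal A 13, Proposal B 6, Proposal F 16. Proposal B eliminated.
Round 5: Proposal A 19, Proposal F 16. Proposal A has a majority (≥18).

Proposal A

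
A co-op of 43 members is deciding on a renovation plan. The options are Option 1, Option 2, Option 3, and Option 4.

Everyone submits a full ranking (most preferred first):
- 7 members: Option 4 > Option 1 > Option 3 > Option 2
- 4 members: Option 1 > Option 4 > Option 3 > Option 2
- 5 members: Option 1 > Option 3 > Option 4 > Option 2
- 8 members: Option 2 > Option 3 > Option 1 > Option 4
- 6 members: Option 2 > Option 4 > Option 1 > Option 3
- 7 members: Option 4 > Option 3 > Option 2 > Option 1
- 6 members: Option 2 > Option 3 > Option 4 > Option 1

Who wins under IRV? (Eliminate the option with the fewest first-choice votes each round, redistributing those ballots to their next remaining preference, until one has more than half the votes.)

Round 1: Option 1 9, Option 2 20, Option 3 0, Option 4 14. Option 3 eliminated.
Round 2: Option 1 9, Option 2 20, Option 4 14. Option 1 eliminated.
Round 3: Option 2 20, Option 4 23. Option 4 has a majority (≥22).

Option 4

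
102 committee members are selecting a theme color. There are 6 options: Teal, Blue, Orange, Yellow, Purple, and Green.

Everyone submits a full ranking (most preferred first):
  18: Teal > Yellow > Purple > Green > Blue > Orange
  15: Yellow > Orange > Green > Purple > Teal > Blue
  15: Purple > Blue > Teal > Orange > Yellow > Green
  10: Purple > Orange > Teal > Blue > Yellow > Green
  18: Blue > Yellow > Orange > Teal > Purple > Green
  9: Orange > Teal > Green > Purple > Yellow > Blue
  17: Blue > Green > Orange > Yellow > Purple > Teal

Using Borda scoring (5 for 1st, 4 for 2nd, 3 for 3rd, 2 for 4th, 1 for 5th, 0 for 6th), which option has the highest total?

Teal: 18×5 + 15×1 + 15×3 + 10×3 + 18×2 + 9×4 + 17×0 = 252
Blue: 18×1 + 15×0 + 15×4 + 10×2 + 18×5 + 9×0 + 17×5 = 273
Orange: 18×0 + 15×4 + 15×2 + 10×4 + 18×3 + 9×5 + 17×3 = 280
Yellow: 18×4 + 15×5 + 15×1 + 10×1 + 18×4 + 9×1 + 17×2 = 287
Purple: 18×3 + 15×2 + 15×5 + 10×5 + 18×1 + 9×2 + 17×1 = 262
Green: 18×2 + 15×3 + 15×0 + 10×0 + 18×0 + 9×3 + 17×4 = 176

Yellow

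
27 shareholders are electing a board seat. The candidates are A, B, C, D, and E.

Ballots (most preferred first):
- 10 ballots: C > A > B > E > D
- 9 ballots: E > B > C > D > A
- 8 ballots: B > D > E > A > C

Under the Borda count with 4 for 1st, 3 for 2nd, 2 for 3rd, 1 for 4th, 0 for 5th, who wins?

B

A: 10×3 + 9×0 + 8×1 = 38
B: 10×2 + 9×3 + 8×4 = 79
C: 10×4 + 9×2 + 8×0 = 58
D: 10×0 + 9×1 + 8×3 = 33
E: 10×1 + 9×4 + 8×2 = 62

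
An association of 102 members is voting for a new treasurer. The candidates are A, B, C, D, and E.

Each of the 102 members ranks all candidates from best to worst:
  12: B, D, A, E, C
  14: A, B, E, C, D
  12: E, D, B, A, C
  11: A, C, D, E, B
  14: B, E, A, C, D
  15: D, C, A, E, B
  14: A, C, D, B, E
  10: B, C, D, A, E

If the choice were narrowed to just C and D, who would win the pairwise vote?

C

C is ranked above D on 63 ballots; D above C on 39.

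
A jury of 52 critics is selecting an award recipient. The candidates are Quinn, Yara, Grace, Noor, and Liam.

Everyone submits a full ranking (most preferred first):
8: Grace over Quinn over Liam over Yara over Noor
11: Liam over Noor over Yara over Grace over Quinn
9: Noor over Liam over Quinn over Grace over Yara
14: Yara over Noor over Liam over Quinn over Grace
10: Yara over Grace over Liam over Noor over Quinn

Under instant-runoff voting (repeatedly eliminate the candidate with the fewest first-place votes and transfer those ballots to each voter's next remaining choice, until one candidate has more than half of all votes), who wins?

Liam

Round 1: Quinn 0, Yara 24, Grace 8, Noor 9, Liam 11. Quinn eliminated.
Round 2: Yara 24, Grace 8, Noor 9, Liam 11. Grace eliminated.
Round 3: Yara 24, Noor 9, Liam 19. Noor eliminated.
Round 4: Yara 24, Liam 28. Liam has a majority (≥27).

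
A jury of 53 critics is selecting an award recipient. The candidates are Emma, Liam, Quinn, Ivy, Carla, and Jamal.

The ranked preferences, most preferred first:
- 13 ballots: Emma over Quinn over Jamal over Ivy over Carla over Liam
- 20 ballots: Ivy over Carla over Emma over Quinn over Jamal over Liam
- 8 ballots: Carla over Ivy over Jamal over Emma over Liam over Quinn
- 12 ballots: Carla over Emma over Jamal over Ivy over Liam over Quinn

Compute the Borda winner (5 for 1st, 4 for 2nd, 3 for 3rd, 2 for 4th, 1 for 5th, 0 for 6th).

Emma: 13×5 + 20×3 + 8×2 + 12×4 = 189
Liam: 13×0 + 20×0 + 8×1 + 12×1 = 20
Quinn: 13×4 + 20×2 + 8×0 + 12×0 = 92
Ivy: 13×2 + 20×5 + 8×4 + 12×2 = 182
Carla: 13×1 + 20×4 + 8×5 + 12×5 = 193
Jamal: 13×3 + 20×1 + 8×3 + 12×3 = 119

Carla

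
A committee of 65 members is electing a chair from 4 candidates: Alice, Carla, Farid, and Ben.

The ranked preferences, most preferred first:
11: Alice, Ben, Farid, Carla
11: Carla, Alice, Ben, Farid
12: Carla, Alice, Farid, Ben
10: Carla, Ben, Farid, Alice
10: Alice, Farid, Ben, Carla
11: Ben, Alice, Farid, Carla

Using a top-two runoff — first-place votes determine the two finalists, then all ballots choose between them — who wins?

Round 1 first-place votes: Alice 21, Carla 33, Farid 0, Ben 11. Carla and Alice advance.
Runoff: Carla is ranked above Alice on 33 ballots, Alice above Carla on 32.

Carla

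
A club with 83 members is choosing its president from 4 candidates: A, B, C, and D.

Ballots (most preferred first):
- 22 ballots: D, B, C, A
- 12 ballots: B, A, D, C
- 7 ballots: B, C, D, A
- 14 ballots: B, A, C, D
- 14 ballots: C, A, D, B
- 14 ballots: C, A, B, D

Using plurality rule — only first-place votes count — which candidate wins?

First-place votes: A 0, B 33, C 28, D 22.

B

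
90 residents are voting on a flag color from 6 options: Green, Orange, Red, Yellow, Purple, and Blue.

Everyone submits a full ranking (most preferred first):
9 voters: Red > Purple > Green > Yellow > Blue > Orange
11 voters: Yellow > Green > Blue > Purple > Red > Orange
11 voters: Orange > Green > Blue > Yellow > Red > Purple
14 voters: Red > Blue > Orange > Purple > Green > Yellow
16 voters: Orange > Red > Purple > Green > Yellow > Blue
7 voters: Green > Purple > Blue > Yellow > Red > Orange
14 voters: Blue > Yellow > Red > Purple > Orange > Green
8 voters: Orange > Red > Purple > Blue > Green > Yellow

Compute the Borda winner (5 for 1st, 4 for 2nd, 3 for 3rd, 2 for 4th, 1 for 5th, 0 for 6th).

Green: 9×3 + 11×4 + 11×4 + 14×1 + 16×2 + 7×5 + 14×0 + 8×1 = 204
Orange: 9×0 + 11×0 + 11×5 + 14×3 + 16×5 + 7×0 + 14×1 + 8×5 = 231
Red: 9×5 + 11×1 + 11×1 + 14×5 + 16×4 + 7×1 + 14×3 + 8×4 = 282
Yellow: 9×2 + 11×5 + 11×2 + 14×0 + 16×1 + 7×2 + 14×4 + 8×0 = 181
Purple: 9×4 + 11×2 + 11×0 + 14×2 + 16×3 + 7×4 + 14×2 + 8×3 = 214
Blue: 9×1 + 11×3 + 11×3 + 14×4 + 16×0 + 7×3 + 14×5 + 8×2 = 238

Red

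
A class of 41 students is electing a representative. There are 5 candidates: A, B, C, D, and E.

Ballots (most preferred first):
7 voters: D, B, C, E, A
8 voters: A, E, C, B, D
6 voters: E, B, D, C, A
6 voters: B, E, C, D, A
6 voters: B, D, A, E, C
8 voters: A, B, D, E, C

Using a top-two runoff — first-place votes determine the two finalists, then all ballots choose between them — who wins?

B

Round 1 first-place votes: A 16, B 12, C 0, D 7, E 6. A and B advance.
Runoff: A is ranked above B on 16 ballots, B above A on 25.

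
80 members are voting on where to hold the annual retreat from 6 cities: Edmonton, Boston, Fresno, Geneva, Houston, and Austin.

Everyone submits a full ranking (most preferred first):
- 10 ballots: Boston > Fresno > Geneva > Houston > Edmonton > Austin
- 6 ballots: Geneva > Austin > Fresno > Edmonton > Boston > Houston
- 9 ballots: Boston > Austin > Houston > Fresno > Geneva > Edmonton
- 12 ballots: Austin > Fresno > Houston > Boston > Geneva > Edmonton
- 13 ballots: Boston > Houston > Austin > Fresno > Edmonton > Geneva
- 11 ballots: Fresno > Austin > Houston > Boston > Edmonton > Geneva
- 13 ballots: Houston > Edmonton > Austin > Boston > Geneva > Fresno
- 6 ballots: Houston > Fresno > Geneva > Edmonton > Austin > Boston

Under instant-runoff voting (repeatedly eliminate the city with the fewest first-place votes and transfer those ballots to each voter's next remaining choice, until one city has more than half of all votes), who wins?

Austin

Round 1: Edmonton 0, Boston 32, Fresno 11, Geneva 6, Houston 19, Austin 12. Edmonton eliminated.
Round 2: Boston 32, Fresno 11, Geneva 6, Houston 19, Austin 12. Geneva eliminated.
Round 3: Boston 32, Fresno 11, Houston 19, Austin 18. Fresno eliminated.
Round 4: Boston 32, Houston 19, Austin 29. Houston eliminated.
Round 5: Boston 32, Austin 48. Austin has a majority (≥41).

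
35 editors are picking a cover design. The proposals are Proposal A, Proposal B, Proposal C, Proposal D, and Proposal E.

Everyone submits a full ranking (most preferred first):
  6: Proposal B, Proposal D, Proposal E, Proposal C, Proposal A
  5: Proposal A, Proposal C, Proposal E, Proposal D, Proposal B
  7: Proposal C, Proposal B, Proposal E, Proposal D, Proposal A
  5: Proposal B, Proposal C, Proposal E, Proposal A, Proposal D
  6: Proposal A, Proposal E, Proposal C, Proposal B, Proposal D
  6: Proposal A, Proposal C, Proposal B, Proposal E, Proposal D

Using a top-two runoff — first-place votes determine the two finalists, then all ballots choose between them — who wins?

Round 1 first-place votes: Proposal A 17, Proposal B 11, Proposal C 7, Proposal D 0, Proposal E 0. Proposal A and Proposal B advance.
Runoff: Proposal A is ranked above Proposal B on 17 ballots, Proposal B above Proposal A on 18.

Proposal B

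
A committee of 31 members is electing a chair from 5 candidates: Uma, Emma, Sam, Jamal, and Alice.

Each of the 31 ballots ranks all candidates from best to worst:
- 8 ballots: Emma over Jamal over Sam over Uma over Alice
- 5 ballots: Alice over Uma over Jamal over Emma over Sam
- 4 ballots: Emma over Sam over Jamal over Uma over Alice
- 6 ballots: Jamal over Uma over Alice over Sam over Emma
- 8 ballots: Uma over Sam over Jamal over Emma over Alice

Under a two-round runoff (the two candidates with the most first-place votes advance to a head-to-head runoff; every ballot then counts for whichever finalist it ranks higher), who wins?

Uma

Round 1 first-place votes: Uma 8, Emma 12, Sam 0, Jamal 6, Alice 5. Emma and Uma advance.
Runoff: Emma is ranked above Uma on 12 ballots, Uma above Emma on 19.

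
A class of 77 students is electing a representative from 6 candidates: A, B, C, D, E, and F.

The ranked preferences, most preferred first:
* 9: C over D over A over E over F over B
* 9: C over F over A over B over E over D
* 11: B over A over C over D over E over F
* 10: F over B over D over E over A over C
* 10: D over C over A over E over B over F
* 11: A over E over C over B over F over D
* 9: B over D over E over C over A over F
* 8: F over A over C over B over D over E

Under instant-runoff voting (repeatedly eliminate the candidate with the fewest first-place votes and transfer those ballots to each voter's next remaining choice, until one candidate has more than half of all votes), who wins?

Round 1: A 11, B 20, C 18, D 10, E 0, F 18. E eliminated.
Round 2: A 11, B 20, C 18, D 10, F 18. D eliminated.
Round 3: A 11, B 20, C 28, F 18. A eliminated.
Round 4: B 20, C 39, F 18. C has a majority (≥39).

C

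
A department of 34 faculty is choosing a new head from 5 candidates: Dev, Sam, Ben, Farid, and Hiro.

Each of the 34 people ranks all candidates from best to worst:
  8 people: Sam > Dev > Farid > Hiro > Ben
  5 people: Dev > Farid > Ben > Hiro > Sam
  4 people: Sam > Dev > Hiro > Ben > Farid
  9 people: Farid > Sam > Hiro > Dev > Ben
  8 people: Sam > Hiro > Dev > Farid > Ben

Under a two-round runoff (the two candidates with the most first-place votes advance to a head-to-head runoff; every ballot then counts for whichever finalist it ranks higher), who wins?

Sam

Round 1 first-place votes: Dev 5, Sam 20, Ben 0, Farid 9, Hiro 0. Sam and Farid advance.
Runoff: Sam is ranked above Farid on 20 ballots, Farid above Sam on 14.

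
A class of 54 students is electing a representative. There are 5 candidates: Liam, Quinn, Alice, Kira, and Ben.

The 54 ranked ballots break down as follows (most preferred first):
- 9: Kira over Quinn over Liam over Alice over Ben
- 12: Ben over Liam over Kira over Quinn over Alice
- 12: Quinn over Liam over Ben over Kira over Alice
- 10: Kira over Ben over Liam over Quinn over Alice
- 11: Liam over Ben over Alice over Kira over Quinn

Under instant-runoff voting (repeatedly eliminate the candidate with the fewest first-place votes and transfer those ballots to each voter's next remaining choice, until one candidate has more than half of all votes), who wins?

Round 1: Liam 11, Quinn 12, Alice 0, Kira 19, Ben 12. Alice eliminated.
Round 2: Liam 11, Quinn 12, Kira 19, Ben 12. Liam eliminated.
Round 3: Quinn 12, Kira 19, Ben 23. Quinn eliminated.
Round 4: Kira 19, Ben 35. Ben has a majority (≥28).

Ben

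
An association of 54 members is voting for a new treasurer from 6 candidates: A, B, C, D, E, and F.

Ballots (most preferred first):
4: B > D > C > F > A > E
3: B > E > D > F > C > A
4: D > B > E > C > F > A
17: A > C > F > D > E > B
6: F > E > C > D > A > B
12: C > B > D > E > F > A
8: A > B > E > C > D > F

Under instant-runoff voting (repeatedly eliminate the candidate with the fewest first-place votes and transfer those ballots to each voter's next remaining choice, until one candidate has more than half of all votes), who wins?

C

Round 1: A 25, B 7, C 12, D 4, E 0, F 6. E eliminated.
Round 2: A 25, B 7, C 12, D 4, F 6. D eliminated.
Round 3: A 25, B 11, C 12, F 6. F eliminated.
Round 4: A 25, B 11, C 18. B eliminated.
Round 5: A 25, C 29. C has a majority (≥28).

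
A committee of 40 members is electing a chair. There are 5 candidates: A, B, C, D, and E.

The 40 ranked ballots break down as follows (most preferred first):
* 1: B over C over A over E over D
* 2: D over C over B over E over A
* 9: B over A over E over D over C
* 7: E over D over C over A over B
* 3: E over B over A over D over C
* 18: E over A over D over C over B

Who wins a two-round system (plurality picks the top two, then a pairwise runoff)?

E

Round 1 first-place votes: A 0, B 10, C 0, D 2, E 28. E and B advance.
Runoff: E is ranked above B on 28 ballots, B above E on 12.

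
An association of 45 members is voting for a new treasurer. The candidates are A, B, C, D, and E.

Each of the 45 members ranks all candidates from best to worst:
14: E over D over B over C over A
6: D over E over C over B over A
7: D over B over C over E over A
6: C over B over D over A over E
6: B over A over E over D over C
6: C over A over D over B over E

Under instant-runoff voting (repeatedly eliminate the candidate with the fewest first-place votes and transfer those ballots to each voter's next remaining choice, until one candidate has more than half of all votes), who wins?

D

Round 1: A 0, B 6, C 12, D 13, E 14. A eliminated.
Round 2: B 6, C 12, D 13, E 14. B eliminated.
Round 3: C 12, D 13, E 20. C eliminated.
Round 4: D 25, E 20. D has a majority (≥23).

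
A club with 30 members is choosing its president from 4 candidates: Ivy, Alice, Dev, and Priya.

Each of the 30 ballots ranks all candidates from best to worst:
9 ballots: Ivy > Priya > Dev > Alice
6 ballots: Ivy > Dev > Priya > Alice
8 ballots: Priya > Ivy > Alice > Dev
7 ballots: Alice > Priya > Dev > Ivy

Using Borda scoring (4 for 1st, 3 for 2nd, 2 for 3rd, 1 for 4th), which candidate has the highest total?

Priya

Ivy: 9×4 + 6×4 + 8×3 + 7×1 = 91
Alice: 9×1 + 6×1 + 8×2 + 7×4 = 59
Dev: 9×2 + 6×3 + 8×1 + 7×2 = 58
Priya: 9×3 + 6×2 + 8×4 + 7×3 = 92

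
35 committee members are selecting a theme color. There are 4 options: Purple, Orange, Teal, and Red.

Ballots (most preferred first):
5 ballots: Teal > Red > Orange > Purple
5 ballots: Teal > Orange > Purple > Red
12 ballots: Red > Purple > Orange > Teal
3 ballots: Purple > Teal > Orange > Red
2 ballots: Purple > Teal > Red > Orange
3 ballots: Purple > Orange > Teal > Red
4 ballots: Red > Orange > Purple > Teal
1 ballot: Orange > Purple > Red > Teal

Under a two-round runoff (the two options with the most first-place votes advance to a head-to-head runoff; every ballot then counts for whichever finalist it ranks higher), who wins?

Round 1 first-place votes: Purple 8, Orange 1, Teal 10, Red 16. Red and Teal advance.
Runoff: Red is ranked above Teal on 17 ballots, Teal above Red on 18.

Teal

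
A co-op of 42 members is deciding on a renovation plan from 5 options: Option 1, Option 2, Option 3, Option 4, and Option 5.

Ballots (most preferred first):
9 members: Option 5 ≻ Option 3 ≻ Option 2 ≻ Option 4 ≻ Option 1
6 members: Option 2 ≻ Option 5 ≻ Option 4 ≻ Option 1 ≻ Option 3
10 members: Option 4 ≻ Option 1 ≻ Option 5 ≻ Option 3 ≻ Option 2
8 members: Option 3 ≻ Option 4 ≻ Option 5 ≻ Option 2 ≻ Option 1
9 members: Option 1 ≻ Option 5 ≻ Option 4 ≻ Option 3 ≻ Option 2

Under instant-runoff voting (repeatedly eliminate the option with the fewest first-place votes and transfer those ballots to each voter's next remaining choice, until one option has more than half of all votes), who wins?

Round 1: Option 1 9, Option 2 6, Option 3 8, Option 4 10, Option 5 9. Option 2 eliminated.
Round 2: Option 1 9, Option 3 8, Option 4 10, Option 5 15. Option 3 eliminated.
Round 3: Option 1 9, Option 4 18, Option 5 15. Option 1 eliminated.
Round 4: Option 4 18, Option 5 24. Option 5 has a majority (≥22).

Option 5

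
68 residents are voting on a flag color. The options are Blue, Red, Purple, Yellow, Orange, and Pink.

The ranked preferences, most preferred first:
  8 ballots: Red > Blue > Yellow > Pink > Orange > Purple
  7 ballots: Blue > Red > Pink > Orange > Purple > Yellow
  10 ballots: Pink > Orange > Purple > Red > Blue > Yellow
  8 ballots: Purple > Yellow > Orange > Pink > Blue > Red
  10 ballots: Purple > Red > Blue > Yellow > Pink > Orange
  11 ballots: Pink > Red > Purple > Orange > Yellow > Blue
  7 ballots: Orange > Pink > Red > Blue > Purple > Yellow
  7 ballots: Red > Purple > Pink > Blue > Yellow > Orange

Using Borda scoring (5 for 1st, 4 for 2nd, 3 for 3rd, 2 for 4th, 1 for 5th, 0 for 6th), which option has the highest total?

Red

Blue: 8×4 + 7×5 + 10×1 + 8×1 + 10×3 + 11×0 + 7×2 + 7×2 = 143
Red: 8×5 + 7×4 + 10×2 + 8×0 + 10×4 + 11×4 + 7×3 + 7×5 = 228
Purple: 8×0 + 7×1 + 10×3 + 8×5 + 10×5 + 11×3 + 7×1 + 7×4 = 195
Yellow: 8×3 + 7×0 + 10×0 + 8×4 + 10×2 + 11×1 + 7×0 + 7×1 = 94
Orange: 8×1 + 7×2 + 10×4 + 8×3 + 10×0 + 11×2 + 7×5 + 7×0 = 143
Pink: 8×2 + 7×3 + 10×5 + 8×2 + 10×1 + 11×5 + 7×4 + 7×3 = 217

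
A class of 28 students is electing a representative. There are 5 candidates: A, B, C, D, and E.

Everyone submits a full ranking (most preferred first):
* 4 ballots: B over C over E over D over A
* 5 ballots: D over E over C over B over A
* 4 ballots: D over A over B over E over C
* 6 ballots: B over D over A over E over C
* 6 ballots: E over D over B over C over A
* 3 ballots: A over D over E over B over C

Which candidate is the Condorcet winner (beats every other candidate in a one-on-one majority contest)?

D

D vs A: 25–3
D vs B: 18–10
D vs C: 24–4
D vs E: 18–10
D beats every other candidate.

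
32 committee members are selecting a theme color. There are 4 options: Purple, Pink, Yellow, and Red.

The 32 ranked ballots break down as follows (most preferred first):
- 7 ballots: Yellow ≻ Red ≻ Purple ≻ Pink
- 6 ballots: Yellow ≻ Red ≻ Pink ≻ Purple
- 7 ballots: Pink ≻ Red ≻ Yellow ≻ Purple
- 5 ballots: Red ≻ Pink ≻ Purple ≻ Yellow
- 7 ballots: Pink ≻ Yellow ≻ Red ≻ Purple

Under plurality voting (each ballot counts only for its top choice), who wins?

Pink

First-place votes: Purple 0, Pink 14, Yellow 13, Red 5.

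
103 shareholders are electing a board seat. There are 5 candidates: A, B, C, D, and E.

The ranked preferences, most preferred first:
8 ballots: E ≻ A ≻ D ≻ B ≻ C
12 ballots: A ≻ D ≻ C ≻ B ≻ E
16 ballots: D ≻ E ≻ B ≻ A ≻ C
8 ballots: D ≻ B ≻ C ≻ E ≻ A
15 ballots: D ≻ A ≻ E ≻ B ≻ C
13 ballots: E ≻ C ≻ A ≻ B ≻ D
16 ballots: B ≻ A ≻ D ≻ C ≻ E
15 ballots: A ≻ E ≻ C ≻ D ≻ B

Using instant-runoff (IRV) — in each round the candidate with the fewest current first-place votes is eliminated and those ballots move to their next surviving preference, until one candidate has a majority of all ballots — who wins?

A

Round 1: A 27, B 16, C 0, D 39, E 21. C eliminated.
Round 2: A 27, B 16, D 39, E 21. B eliminated.
Round 3: A 43, D 39, E 21. E eliminated.
Round 4: A 64, D 39. A has a majority (≥52).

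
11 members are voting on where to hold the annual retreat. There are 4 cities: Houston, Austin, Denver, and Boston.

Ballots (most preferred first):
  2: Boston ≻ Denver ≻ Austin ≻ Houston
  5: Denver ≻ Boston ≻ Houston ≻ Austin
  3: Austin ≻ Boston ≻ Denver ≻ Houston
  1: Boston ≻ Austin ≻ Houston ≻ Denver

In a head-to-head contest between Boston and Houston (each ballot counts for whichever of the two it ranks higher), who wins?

Boston

Boston is ranked above Houston on 11 ballots; Houston above Boston on 0.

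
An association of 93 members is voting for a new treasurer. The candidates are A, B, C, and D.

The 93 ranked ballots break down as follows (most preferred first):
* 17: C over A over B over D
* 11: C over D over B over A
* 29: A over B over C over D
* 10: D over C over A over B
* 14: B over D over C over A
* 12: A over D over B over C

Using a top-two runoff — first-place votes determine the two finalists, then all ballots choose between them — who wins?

Round 1 first-place votes: A 41, B 14, C 28, D 10. A and C advance.
Runoff: A is ranked above C on 41 ballots, C above A on 52.

C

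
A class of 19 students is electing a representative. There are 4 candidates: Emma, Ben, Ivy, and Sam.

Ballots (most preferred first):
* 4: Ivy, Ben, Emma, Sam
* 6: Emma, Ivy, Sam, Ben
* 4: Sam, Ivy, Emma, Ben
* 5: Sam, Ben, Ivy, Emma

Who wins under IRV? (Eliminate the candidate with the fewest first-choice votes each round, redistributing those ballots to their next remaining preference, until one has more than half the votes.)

Round 1: Emma 6, Ben 0, Ivy 4, Sam 9. Ben eliminated.
Round 2: Emma 6, Ivy 4, Sam 9. Ivy eliminated.
Round 3: Emma 10, Sam 9. Emma has a majority (≥10).

Emma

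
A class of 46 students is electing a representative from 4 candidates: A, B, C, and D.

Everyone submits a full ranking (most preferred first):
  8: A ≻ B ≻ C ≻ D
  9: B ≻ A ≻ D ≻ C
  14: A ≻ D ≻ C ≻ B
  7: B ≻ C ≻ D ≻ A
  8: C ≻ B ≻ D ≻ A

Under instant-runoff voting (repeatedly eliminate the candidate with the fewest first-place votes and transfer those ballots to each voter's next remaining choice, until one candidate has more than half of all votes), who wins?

Round 1: A 22, B 16, C 8, D 0. D eliminated.
Round 2: A 22, B 16, C 8. C eliminated.
Round 3: A 22, B 24. B has a majority (≥24).

B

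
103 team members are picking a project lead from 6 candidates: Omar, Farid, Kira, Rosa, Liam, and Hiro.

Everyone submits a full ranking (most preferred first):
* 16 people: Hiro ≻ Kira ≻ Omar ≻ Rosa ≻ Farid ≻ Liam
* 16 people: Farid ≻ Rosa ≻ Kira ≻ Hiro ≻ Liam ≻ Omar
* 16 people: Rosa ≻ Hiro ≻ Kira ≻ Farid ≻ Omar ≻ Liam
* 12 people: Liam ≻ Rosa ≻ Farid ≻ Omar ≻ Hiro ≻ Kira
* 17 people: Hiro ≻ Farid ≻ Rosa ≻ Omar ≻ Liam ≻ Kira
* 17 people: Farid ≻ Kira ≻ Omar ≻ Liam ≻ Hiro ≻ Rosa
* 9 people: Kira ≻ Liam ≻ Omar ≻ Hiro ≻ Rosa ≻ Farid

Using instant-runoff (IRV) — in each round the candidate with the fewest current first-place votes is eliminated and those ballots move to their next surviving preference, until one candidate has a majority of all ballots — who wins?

Hiro

Round 1: Omar 0, Farid 33, Kira 9, Rosa 16, Liam 12, Hiro 33. Omar eliminated.
Round 2: Farid 33, Kira 9, Rosa 16, Liam 12, Hiro 33. Kira eliminated.
Round 3: Farid 33, Rosa 16, Liam 21, Hiro 33. Rosa eliminated.
Round 4: Farid 33, Liam 21, Hiro 49. Liam eliminated.
Round 5: Farid 45, Hiro 58. Hiro has a majority (≥52).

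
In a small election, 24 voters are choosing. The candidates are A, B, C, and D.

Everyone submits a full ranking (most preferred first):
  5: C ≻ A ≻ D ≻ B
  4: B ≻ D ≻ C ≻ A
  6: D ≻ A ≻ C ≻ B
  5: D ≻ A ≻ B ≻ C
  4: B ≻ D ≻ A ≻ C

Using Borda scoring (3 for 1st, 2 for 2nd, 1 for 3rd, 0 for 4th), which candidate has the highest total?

A: 5×2 + 4×0 + 6×2 + 5×2 + 4×1 = 36
B: 5×0 + 4×3 + 6×0 + 5×1 + 4×3 = 29
C: 5×3 + 4×1 + 6×1 + 5×0 + 4×0 = 25
D: 5×1 + 4×2 + 6×3 + 5×3 + 4×2 = 54

D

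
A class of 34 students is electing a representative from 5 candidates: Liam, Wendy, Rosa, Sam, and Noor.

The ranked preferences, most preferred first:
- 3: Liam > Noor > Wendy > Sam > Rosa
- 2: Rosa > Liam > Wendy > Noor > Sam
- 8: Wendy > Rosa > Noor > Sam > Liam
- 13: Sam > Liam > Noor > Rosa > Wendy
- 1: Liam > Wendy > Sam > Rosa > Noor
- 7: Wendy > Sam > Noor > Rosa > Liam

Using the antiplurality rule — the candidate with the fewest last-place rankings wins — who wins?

Last-place votes: Liam 15, Wendy 13, Rosa 3, Sam 2, Noor 1.

Noor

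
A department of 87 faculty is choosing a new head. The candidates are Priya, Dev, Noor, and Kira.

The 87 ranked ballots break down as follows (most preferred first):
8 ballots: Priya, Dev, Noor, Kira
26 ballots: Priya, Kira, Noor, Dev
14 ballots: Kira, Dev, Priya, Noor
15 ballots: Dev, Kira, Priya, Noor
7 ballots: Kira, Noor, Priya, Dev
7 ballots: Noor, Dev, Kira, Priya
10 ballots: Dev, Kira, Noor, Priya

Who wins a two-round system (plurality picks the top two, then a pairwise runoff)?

Dev

Round 1 first-place votes: Priya 34, Dev 25, Noor 7, Kira 21. Priya and Dev advance.
Runoff: Priya is ranked above Dev on 41 ballots, Dev above Priya on 46.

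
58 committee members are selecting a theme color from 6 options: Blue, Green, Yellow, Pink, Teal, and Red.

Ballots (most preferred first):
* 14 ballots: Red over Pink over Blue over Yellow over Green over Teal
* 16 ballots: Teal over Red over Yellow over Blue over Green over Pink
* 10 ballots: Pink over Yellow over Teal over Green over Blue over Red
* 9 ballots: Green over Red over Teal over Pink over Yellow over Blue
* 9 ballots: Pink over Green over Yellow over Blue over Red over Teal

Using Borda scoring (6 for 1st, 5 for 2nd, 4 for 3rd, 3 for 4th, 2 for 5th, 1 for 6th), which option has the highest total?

Red

Blue: 14×4 + 16×3 + 10×2 + 9×1 + 9×3 = 160
Green: 14×2 + 16×2 + 10×3 + 9×6 + 9×5 = 189
Yellow: 14×3 + 16×4 + 10×5 + 9×2 + 9×4 = 210
Pink: 14×5 + 16×1 + 10×6 + 9×3 + 9×6 = 227
Teal: 14×1 + 16×6 + 10×4 + 9×4 + 9×1 = 195
Red: 14×6 + 16×5 + 10×1 + 9×5 + 9×2 = 237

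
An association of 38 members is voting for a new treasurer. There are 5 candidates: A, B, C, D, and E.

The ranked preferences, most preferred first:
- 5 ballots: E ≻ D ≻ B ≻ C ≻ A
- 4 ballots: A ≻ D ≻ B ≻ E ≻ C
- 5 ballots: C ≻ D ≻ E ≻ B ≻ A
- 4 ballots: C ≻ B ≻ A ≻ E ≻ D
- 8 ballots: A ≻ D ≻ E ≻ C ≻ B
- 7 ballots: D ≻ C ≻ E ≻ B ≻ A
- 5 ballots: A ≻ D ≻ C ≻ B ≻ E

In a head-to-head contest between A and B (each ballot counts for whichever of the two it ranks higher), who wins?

B

A is ranked above B on 17 ballots; B above A on 21.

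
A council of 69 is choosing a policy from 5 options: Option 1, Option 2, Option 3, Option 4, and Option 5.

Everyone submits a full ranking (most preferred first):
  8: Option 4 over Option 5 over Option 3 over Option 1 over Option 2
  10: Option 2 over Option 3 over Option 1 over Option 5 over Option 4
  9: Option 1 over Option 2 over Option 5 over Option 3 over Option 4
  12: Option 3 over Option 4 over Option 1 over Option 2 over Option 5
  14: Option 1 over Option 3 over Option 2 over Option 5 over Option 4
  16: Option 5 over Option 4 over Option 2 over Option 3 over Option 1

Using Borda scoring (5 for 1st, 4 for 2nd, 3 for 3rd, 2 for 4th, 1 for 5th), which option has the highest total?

Option 3

Option 1: 8×2 + 10×3 + 9×5 + 12×3 + 14×5 + 16×1 = 213
Option 2: 8×1 + 10×5 + 9×4 + 12×2 + 14×3 + 16×3 = 208
Option 3: 8×3 + 10×4 + 9×2 + 12×5 + 14×4 + 16×2 = 230
Option 4: 8×5 + 10×1 + 9×1 + 12×4 + 14×1 + 16×4 = 185
Option 5: 8×4 + 10×2 + 9×3 + 12×1 + 14×2 + 16×5 = 199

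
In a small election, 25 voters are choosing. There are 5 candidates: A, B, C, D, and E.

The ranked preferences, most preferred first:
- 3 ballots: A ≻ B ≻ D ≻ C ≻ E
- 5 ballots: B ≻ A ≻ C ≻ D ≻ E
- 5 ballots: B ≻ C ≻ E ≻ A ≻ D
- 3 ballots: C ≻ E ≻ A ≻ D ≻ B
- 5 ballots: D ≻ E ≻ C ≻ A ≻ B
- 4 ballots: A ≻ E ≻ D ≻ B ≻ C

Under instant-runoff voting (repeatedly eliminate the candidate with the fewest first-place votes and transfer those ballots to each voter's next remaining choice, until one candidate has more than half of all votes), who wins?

A

Round 1: A 7, B 10, C 3, D 5, E 0. E eliminated.
Round 2: A 7, B 10, C 3, D 5. C eliminated.
Round 3: A 10, B 10, D 5. D eliminated.
Round 4: A 15, B 10. A has a majority (≥13).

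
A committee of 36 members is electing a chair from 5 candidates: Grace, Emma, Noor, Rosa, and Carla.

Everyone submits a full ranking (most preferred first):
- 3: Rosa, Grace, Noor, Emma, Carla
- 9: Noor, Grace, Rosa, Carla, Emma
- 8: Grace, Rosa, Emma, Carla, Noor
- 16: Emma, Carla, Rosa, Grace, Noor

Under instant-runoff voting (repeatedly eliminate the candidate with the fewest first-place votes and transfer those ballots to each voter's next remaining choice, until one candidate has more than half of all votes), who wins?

Round 1: Grace 8, Emma 16, Noor 9, Rosa 3, Carla 0. Carla eliminated.
Round 2: Grace 8, Emma 16, Noor 9, Rosa 3. Rosa eliminated.
Round 3: Grace 11, Emma 16, Noor 9. Noor eliminated.
Round 4: Grace 20, Emma 16. Grace has a majority (≥19).

Grace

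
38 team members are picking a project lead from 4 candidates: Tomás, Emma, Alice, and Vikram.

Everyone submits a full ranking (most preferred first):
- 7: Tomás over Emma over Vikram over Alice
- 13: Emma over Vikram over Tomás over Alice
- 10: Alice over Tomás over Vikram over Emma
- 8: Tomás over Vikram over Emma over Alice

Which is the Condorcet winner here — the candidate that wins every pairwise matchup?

Tomás vs Emma: 25–13
Tomás vs Alice: 28–10
Tomás vs Vikram: 25–13
Tomás beats every other candidate.

Tomás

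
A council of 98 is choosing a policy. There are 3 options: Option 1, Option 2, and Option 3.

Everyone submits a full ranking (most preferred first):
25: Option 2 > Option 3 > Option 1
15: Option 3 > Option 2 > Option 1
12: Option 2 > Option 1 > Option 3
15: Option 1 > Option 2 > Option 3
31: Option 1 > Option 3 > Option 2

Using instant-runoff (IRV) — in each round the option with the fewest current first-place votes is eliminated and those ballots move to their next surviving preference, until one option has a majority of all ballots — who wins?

Option 2

Round 1: Option 1 46, Option 2 37, Option 3 15. Option 3 eliminated.
Round 2: Option 1 46, Option 2 52. Option 2 has a majority (≥50).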